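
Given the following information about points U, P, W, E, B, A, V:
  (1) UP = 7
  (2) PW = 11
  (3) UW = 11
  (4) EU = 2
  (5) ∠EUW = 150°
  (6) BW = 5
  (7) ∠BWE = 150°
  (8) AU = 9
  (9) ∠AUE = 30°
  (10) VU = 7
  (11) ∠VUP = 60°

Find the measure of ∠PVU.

Step 1: By the law of cosines on triangle VUP: VP² = 7² + 7² − 2·7·7·cos(60°) = 49, so VP = 7.
Step 2: By the inverse law of cosines on triangle PVU: cos(∠PVU) = (7² + 7² − 7²) / (2·7·7) = 49/98 = 0.5, so ∠PVU = 60°.

Therefore, the measure of angle ∠PVU = 60°.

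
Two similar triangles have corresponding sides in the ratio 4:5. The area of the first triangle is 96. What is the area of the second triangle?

For similar figures, the area ratio equals the square of the side ratio.
Side ratio (the first triangle to the second triangle) = 4:5, so area ratio = 4^2:5^2 = 16:25.
If the area of the first triangle is 96, then the area of the second triangle = 96 * (25/16) = 150.

150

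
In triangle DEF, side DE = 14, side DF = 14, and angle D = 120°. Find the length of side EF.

By the law of cosines: EF^2 = DE^2 + DF^2 - 2*DE*DF*cos(D)
EF^2 = 14^2 + 14^2 - 2*14*14*cos(120°)
EF^2 = 196 + 196 - 392*(-1/2)
EF^2 = 588
EF = 14*sqrt(3)

14*sqrt(3)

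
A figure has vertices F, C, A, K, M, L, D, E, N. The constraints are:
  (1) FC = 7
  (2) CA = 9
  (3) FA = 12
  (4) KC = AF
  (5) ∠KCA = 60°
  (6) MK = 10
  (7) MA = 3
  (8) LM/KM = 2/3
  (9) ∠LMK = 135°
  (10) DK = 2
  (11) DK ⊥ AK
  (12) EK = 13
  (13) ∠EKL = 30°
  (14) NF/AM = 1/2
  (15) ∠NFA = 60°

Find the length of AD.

From the given relations: KC = AF = 12.
Step 1: By the law of cosines on triangle ACK: AK² = 9² + 12² − 2·9·12·cos(60°) = 117, so AK = 3·√13.
Step 2: By the law of cosines on triangle AKD: AD² = (3·√13)² + 2² − 2·3·√13·2·cos(90°) = 121, so AD = 11.

Therefore, the length of AD = 11.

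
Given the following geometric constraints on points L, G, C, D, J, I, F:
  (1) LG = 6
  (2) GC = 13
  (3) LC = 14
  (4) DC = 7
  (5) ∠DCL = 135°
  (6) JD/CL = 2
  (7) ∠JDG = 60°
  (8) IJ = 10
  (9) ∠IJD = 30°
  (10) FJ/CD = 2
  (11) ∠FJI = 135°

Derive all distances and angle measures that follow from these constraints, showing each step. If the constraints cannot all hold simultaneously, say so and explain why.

The constraints are consistent.

From the given relations:
  JD = 2·CL = 2·14 = 28
  FJ = 2·CD = 2·7 = 14

Step 1: From LC = 14, CD = 7, and ∠LCD = 135°, by the law of cosines:
  LD² = LC² + CD² - 2·LC·CD·cos(135°) = 196 + 49 + 138.6 = 383.6
  LD ≈ 19.59

Step 2: From DJ = 28, JI = 10, and ∠DJI = 30°, by the law of cosines:
  DI² = DJ² + JI² - 2·DJ·JI·cos(30°) = 784 + 100 - 485 = 399
  DI ≈ 19.98

Step 3: From IJ = 10, JF = 14, and ∠IJF = 135°, by the law of cosines:
  IF² = IJ² + JF² - 2·IJ·JF·cos(135°) = 100 + 196 + 198 = 494
  IF ≈ 22.23

Step 4: From LC = 14, LG = 6, CG = 13, by the inverse law of cosines:
  cos(∠CLG) = (LC² + LG² - CG²) / (2·LC·LG)
  ∠CLG = 67.98°

Step 5: From GC = 13, GL = 6, CL = 14, by the inverse law of cosines:
  cos(∠CGL) = (GC² + GL² - CL²) / (2·GC·GL)
  ∠CGL = 86.69°

Step 6: From CG = 13, CL = 14, GL = 6, by the inverse law of cosines:
  cos(∠GCL) = (CG² + CL² - GL²) / (2·CG·CL)
  ∠GCL = 25.33°

Step 7: From LC = 14, LD = 19.59, CD = 7, by the inverse law of cosines:
  cos(∠CLD) = (LC² + LD² - CD²) / (2·LC·LD)
  ∠CLD = 14.64°

Step 8: From DC = 7, DL = 19.59, CL = 14, by the inverse law of cosines:
  cos(∠CDL) = (DC² + DL² - CL²) / (2·DC·DL)
  ∠CDL = 30.36°

Step 9: From DI = 19.98, DJ = 28, IJ = 10, by the inverse law of cosines:
  cos(∠IDJ) = (DI² + DJ² - IJ²) / (2·DI·DJ)
  ∠IDJ = 14.5°

Step 10: From ID = 19.98, IJ = 10, DJ = 28, by the inverse law of cosines:
  cos(∠DIJ) = (ID² + IJ² - DJ²) / (2·ID·IJ)
  ∠DIJ = 135.5°

Step 11: From IF = 22.23, IJ = 10, FJ = 14, by the inverse law of cosines:
  cos(∠FIJ) = (IF² + IJ² - FJ²) / (2·IF·IJ)
  ∠FIJ = 26.45°

Step 12: From FI = 22.23, FJ = 14, IJ = 10, by the inverse law of cosines:
  cos(∠IFJ) = (FI² + FJ² - IJ²) / (2·FI·FJ)
  ∠IFJ = 18.55°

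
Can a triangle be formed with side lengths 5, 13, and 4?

Check the triangle inequality: 5 + 4 = 9 ≤ 13.
Since the sum of two sides does not exceed the third, no triangle can be formed.

No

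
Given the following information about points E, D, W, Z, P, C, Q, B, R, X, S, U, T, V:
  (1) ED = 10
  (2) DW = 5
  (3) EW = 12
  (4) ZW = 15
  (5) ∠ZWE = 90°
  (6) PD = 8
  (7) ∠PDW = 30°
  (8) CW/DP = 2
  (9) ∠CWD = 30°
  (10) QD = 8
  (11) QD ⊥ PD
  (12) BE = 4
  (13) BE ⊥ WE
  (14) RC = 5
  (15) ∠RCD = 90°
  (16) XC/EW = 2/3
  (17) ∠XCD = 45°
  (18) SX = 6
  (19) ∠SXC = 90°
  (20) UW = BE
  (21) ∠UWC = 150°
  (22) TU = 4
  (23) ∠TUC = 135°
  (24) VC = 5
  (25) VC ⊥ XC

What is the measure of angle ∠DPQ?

Step 1: By the law of cosines on triangle PDQ: PQ² = 8² + 8² − 2·8·8·cos(90°) = 128, so PQ = 8·√2.
Step 2: By the inverse law of cosines on triangle DPQ: cos(∠DPQ) = (8² + (8·√2)² − 8²) / (2·8·8·√2) = 128/181.02 = 0.7071, so ∠DPQ = 45°.

Therefore, the measure of angle ∠DPQ = 45°.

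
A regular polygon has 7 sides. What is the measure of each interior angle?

Each interior angle of a regular n-gon is (n - 2) * 180 / n.
For n = 7: (7 - 2) * 180 / 7 = 900/7 = 900/7 degrees.

900/7 degrees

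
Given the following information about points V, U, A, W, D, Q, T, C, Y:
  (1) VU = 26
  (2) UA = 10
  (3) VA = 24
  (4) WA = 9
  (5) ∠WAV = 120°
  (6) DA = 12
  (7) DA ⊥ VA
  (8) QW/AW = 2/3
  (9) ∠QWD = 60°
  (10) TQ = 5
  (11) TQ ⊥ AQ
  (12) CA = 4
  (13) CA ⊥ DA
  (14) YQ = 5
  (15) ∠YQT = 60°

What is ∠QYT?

Step 1: By the law of cosines on triangle YQT: YT² = 5² + 5² − 2·5·5·cos(60°) = 25, so YT = 5.
Step 2: By the inverse law of cosines on triangle QYT: cos(∠QYT) = (5² + 5² − 5²) / (2·5·5) = 25/50 = 0.5, so ∠QYT = 60°.

Therefore, the measure of angle ∠QYT = 60°.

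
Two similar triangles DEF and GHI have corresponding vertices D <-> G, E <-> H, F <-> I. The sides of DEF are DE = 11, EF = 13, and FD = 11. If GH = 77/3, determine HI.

Since the triangles are similar, the ratio of corresponding sides is constant.
Scale factor k = GH / DE = 77/3 / 11 = 7/3
HI = k * EF = 7/3 * 13 = 91/3

91/3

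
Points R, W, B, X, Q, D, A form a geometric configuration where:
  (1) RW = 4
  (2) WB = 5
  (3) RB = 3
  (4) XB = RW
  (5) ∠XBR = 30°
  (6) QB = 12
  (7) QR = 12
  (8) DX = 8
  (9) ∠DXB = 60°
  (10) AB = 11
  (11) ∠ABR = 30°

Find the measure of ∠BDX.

From the given relations: XB = RW = 4.
Step 1: By the law of cosines on triangle DXB: DB² = 8² + 4² − 2·8·4·cos(60°) = 48, so DB = 4·√3.
Step 2: By the inverse law of cosines on triangle BDX: cos(∠BDX) = ((4·√3)² + 8² − 4²) / (2·4·√3·8) = 96/110.85 = 0.866, so ∠BDX = 30°.

Therefore, the measure of angle ∠BDX = 30°.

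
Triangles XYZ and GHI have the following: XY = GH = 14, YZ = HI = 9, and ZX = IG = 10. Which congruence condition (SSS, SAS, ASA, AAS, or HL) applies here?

The given information provides:
XY = GH = 14, YZ = HI = 9, and ZX = IG = 10
This matches the SSS congruence theorem.
All three pairs of corresponding sides are equal (Side-Side-Side).

SSS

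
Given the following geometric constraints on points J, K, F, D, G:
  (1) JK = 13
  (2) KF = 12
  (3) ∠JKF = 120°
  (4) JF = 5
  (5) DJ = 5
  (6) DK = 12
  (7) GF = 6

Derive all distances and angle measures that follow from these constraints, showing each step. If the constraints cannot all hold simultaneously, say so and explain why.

These constraints are not satisfiable: (1), (2) and (4) fix all three sides of triangle JKF, so by the law of cosines cos(∠JKF) = (13² + 12² − 5²) / (2·13·12) = 0.9231, i.e. ∠JKF ≈ 22.62°, which contradicts (3) ∠JKF = 120°. No planar figure meets all of them, so nothing further can be derived.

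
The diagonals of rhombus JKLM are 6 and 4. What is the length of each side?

The diagonals of a rhombus bisect each other at right angles.
Half-diagonals: 6/2 = 3 and 4/2 = 2
side = sqrt(3^2 + 2^2)
side = sqrt(9 + 4)
side = sqrt(13)

sqrt(13)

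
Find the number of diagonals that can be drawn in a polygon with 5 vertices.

Each of the 5 vertices connects to 2 non-adjacent vertices via diagonals.
Total connections = 5 × 2 = 10, but each diagonal is counted twice.
Number of diagonals = 10 / 2 = 5.

5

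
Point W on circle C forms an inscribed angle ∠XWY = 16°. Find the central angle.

By the inscribed angle theorem, the central angle is twice the inscribed angle.
Central angle = 2 × 16° = 32°

32°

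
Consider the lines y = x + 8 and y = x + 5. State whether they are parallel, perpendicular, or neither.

Slope of line 1: m1 = 1
Slope of line 2: m2 = 1
m1 = m2, so the lines are parallel.

Parallel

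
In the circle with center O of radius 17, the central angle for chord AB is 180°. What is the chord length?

Drop a perpendicular from the center to the chord, bisecting both the chord and the central angle.
Each half-chord = r sin(θ/2) = 17 sin(90°).
The full chord = 2 × 17 × sin(90°) = 34.

34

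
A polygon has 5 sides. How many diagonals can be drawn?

Each of the 5 vertices connects to 2 non-adjacent vertices via diagonals.
Total connections = 5 × 2 = 10, but each diagonal is counted twice.
Number of diagonals = 10 / 2 = 5.

5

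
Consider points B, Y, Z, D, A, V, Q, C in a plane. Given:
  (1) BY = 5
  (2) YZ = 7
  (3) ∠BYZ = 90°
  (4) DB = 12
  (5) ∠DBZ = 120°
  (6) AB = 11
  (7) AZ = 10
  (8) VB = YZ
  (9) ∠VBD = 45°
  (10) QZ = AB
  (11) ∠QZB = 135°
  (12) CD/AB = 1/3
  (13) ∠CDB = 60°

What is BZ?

Step 1: By the law of cosines on triangle BYZ: BZ² = 5² + 7² − 2·5·7·cos(90°) = 74, so BZ = √74.

Therefore, the length of BZ = √74.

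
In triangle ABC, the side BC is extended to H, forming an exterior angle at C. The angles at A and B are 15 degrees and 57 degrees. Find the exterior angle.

The interior angle at C is 180 - 15 - 57 = 108 degrees.
The exterior angle and interior angle at C are supplementary:
Exterior angle = 180 - 108 = 72 degrees.

72 degrees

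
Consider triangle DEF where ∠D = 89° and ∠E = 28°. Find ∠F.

angle F = 180 - 89 - 28 = 63 degrees.

63 degrees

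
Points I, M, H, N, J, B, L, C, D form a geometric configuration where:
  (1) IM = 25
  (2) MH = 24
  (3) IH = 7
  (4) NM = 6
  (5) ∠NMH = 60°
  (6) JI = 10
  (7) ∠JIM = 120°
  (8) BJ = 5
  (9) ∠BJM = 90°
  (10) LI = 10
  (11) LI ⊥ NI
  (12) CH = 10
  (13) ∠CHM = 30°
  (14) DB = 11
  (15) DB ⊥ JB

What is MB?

Step 1: By the law of cosines on triangle JIM: JM² = 10² + 25² − 2·10·25·cos(120°) = 975, so JM = 5·√39.
Step 2: By the law of cosines on triangle MJB: MB² = (5·√39)² + 5² − 2·5·√39·5·cos(90°) = 1000, so MB = 10·√10.

Therefore, the length of MB = 10·√10.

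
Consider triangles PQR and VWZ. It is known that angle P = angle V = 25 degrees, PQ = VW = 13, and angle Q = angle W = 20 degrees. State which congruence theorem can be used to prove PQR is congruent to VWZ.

The given information matches ASA: Two pairs of corresponding angles and the included side are equal (Angle-Side-Angle).

ASA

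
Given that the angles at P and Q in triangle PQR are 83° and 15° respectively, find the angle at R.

angle R = 180 - 83 - 15 = 82 degrees.

82 degrees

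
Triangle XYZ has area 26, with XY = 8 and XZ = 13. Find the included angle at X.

sin(C) = 2 * 26 / (8 * 13) = 1/2, so C = arcsin(1/2) = 30°.
Since sin(180° - C) = sin(C), the obtuse angle 150° gives the same area, so C = 30° or C = 150°.

30° or 150°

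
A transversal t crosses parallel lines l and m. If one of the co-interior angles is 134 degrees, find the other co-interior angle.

Co-interior (same-side interior) angles are between the parallel lines on the same side of the transversal.
Unlike corresponding or alternate interior angles, they are supplementary rather than equal.
So the angle = 180 - 134 = 46 degrees.

46 degrees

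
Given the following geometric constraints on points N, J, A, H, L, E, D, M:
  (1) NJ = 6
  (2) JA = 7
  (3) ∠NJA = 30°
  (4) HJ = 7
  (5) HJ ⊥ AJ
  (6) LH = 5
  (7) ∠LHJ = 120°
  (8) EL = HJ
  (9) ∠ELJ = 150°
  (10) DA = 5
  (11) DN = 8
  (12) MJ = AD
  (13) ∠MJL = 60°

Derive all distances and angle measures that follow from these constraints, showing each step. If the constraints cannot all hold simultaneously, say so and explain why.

The constraints are consistent.

From the given relations:
  EL = HJ = 7
  MJ = AD = 5

Step 1: From NJ = 6, JA = 7, and ∠NJA = 30°, by the law of cosines:
  NA² = NJ² + JA² - 2·NJ·JA·cos(30°) = 36 + 49 - 72.75 = 12.25
  NA ≈ 3.5

Step 2: From JH = 7, HL = 5, and ∠JHL = 120°, by the law of cosines:
  JL² = JH² + HL² - 2·JH·HL·cos(120°) = 49 + 25 + 35 = 109
  JL = √109

Step 3: From AJ = 7, JH = 7, and ∠AJH = 90°, by the law of cosines:
  AH² = AJ² + JH² - 2·AJ·JH·cos(90°) = 49 + 49 - 0 = 98
  AH = 7·√2

Step 4: From JL = √109, LE = 7, and ∠JLE = 150°, by the law of cosines:
  JE² = JL² + LE² - 2·JL·LE·cos(150°) = 109 + 49 + 126.6 = 284.6
  JE ≈ 16.87

Step 5: From LJ = √109, JM = 5, and ∠LJM = 60°, by the law of cosines:
  LM² = LJ² + JM² - 2·LJ·JM·cos(60°) = 109 + 25 - 52.2 = 81.8
  LM ≈ 9.04

Step 6: From NA = 3.5, ND = 8, AD = 5, by the inverse law of cosines:
  cos(∠AND) = (NA² + ND² - AD²) / (2·NA·ND)
  ∠AND = 23.78°

Step 7: From NA = 3.5, NJ = 6, AJ = 7, by the inverse law of cosines:
  cos(∠ANJ) = (NA² + NJ² - AJ²) / (2·NA·NJ)
  ∠ANJ = 91.02°

Step 8: From JH = 7, JL = √109, HL = 5, by the inverse law of cosines:
  cos(∠HJL) = (JH² + JL² - HL²) / (2·JH·JL)
  ∠HJL = 24.5°

Step 9: From AD = 5, AN = 3.5, DN = 8, by the inverse law of cosines:
  cos(∠DAN) = (AD² + AN² - DN²) / (2·AD·AN)
  ∠DAN = 139.82°

Step 10: From AH = 7·√2, AJ = 7, HJ = 7, by the inverse law of cosines:
  cos(∠HAJ) = (AH² + AJ² - HJ²) / (2·AH·AJ)
  ∠HAJ = 45°

Step 11: From AJ = 7, AN = 3.5, JN = 6, by the inverse law of cosines:
  cos(∠JAN) = (AJ² + AN² - JN²) / (2·AJ·AN)
  ∠JAN = 58.98°

Step 12: From HA = 7·√2, HJ = 7, AJ = 7, by the inverse law of cosines:
  cos(∠AHJ) = (HA² + HJ² - AJ²) / (2·HA·HJ)
  ∠AHJ = 45°

Step 13: From LH = 5, LJ = √109, HJ = 7, by the inverse law of cosines:
  cos(∠HLJ) = (LH² + LJ² - HJ²) / (2·LH·LJ)
  ∠HLJ = 35.5°

Step 14: From DA = 5, DN = 8, AN = 3.5, by the inverse law of cosines:
  cos(∠ADN) = (DA² + DN² - AN²) / (2·DA·DN)
  ∠ADN = 16.4°

Step 15: From JE = 16.87, JL = √109, EL = 7, by the inverse law of cosines:
  cos(∠EJL) = (JE² + JL² - EL²) / (2·JE·JL)
  ∠EJL = 11.97°

Step 16: From LJ = √109, LM = 9.04, JM = 5, by the inverse law of cosines:
  cos(∠JLM) = (LJ² + LM² - JM²) / (2·LJ·LM)
  ∠JLM = 28.61°

Step 17: From EJ = 16.87, EL = 7, JL = √109, by the inverse law of cosines:
  cos(∠JEL) = (EJ² + EL² - JL²) / (2·EJ·EL)
  ∠JEL = 18.03°

Step 18: From MJ = 5, ML = 9.04, JL = √109, by the inverse law of cosines:
  cos(∠JML) = (MJ² + ML² - JL²) / (2·MJ·ML)
  ∠JML = 91.39°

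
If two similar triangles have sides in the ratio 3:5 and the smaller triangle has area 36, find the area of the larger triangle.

For similar figures, the area ratio equals the square of the side ratio.
Side ratio (the smaller triangle to the larger triangle) = 3:5, so area ratio = 3^2:5^2 = 9:25.
If the area of the smaller triangle is 36, then the area of the larger triangle = 36 * (25/9) = 100.

100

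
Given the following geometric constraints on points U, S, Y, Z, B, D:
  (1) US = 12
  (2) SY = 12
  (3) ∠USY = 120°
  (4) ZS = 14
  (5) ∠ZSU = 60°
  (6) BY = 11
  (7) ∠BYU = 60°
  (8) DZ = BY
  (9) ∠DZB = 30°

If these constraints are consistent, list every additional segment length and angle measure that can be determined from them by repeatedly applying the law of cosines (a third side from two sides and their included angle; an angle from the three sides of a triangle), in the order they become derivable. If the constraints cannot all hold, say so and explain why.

The constraints are consistent. Derivable facts, in order:
After 1 step:
- UY = 12·√3
- UZ = 2·√43
After 2 steps:
- UB ≈ 18.01
- ∠SUY = 30°
- ∠SUZ = 67.59°
- ∠SYU = 30°
- ∠SZU = 52.41°
After 3 steps:
- ∠BUY = 31.93°
- ∠UBY = 88.07°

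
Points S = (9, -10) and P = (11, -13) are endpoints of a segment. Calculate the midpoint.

The midpoint is the point halfway along the segment.
Move half the horizontal distance: 9 + (11 - 9)/2 = 9 + 2/2 = 10
Move half the vertical distance: -10 + (-13 - -10)/2 = -10 + -3/2 = -23/2
Midpoint = (10, -23/2)

(10, -23/2)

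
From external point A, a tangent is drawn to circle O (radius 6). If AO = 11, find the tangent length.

tangent = √(d² - r²) = √(11² - 6²) = √(121 - 36) = √85 = sqrt(85)

sqrt(85)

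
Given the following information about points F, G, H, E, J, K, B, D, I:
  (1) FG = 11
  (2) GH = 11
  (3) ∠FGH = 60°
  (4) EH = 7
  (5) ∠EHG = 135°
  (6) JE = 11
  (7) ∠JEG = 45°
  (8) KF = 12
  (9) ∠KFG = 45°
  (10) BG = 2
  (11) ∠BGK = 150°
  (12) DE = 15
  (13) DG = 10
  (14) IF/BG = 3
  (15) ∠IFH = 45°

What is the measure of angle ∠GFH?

Step 1: By the law of cosines on triangle FGH: FH² = 11² + 11² − 2·11·11·cos(60°) = 121, so FH = 11.
Step 2: By the inverse law of cosines on triangle GFH: cos(∠GFH) = (11² + 11² − 11²) / (2·11·11) = 121/242 = 0.5, so ∠GFH = 60°.

Therefore, the measure of angle ∠GFH = 60°.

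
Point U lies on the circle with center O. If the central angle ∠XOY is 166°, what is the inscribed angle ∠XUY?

By the inscribed angle theorem, the inscribed angle is half the central angle.
Inscribed angle = 166° / 2 = 83°

83°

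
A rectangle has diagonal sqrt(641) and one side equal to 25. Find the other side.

The diagonal of a rectangle forms a right triangle with the two sides.
Rearranging the Pythagorean theorem: missing side = sqrt(d^2 - known^2).
= sqrt(641 - 625) = sqrt(16) = 4.

4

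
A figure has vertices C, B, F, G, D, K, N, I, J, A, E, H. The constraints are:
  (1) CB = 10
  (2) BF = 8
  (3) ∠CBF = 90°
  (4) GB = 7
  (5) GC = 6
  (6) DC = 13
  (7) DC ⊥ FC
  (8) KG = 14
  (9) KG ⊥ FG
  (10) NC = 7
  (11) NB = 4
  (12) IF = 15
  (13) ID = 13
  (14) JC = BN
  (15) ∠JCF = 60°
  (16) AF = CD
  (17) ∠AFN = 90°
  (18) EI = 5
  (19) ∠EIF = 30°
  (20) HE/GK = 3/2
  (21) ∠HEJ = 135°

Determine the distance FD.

Step 1: By the law of cosines on triangle FBC: FC² = 8² + 10² − 2·8·10·cos(90°) = 164, so FC = 2·√41.
Step 2: By the law of cosines on triangle FCD: FD² = (2·√41)² + 13² − 2·2·√41·13·cos(90°) = 333, so FD = 3·√37.

Therefore, the length of FD = 3·√37.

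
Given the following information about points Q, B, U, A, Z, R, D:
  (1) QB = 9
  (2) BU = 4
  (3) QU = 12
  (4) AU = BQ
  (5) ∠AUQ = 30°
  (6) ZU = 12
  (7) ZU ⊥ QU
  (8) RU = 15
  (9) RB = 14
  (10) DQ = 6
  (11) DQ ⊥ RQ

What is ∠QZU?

Step 1: By the law of cosines on triangle ZUQ: ZQ² = 12² + 12² − 2·12·12·cos(90°) = 288, so ZQ = 12·√2.
Step 2: By the inverse law of cosines on triangle QZU: cos(∠QZU) = ((12·√2)² + 12² − 12²) / (2·12·√2·12) = 288/407.29 = 0.7071, so ∠QZU = 45°.

Therefore, the measure of angle ∠QZU = 45°.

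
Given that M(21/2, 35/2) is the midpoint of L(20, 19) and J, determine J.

Using the midpoint formula: M = ((x1 + x2)/2, (y1 + y2)/2)
We know M = (21/2, 35/2) and L = (20, 19)
For x: 21/2 = (20 + x2)/2, so x2 = 2*21/2 - 20 = 1
For y: 35/2 = (19 + y2)/2, so y2 = 2*35/2 - 19 = 16
J = (1, 16)

(1, 16)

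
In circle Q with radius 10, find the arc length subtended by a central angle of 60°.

Arc length = 2πr × θ/360
= 2π × 10 × 1/6
= 10*pi/3

10*pi/3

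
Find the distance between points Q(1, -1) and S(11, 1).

d = sqrt((11 - 1)^2 + (1 - -1)^2)
d = sqrt(10^2 + 2^2)
d = sqrt(100 + 4)
d = sqrt(104) = 2*sqrt(26)

2*sqrt(26)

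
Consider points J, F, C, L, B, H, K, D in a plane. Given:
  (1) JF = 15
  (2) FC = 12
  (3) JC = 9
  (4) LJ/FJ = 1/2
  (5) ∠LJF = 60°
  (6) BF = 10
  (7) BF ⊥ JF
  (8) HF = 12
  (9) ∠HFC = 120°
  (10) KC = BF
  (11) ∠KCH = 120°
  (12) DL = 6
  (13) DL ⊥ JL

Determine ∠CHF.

Step 1: By the law of cosines on triangle HFC: HC² = 12² + 12² − 2·12·12·cos(120°) = 432, so HC = 12·√3.
Step 2: By the inverse law of cosines on triangle CHF: cos(∠CHF) = ((12·√3)² + 12² − 12²) / (2·12·√3·12) = 432/498.83 = 0.866, so ∠CHF = 30°.

Therefore, the measure of angle ∠CHF = 30°.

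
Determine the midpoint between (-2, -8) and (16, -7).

The midpoint is the average of the coordinates:
x: (-2 + 16)/2 = 7
y: (-8 + -7)/2 = -15/2
Midpoint = (7, -15/2)

(7, -15/2)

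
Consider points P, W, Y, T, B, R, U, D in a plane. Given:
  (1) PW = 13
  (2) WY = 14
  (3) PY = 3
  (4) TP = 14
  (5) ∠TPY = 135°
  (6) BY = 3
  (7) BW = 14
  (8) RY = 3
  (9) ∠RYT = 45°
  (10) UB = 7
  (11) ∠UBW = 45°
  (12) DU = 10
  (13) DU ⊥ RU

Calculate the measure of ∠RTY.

Step 1: By the law of cosines on triangle TPY: TY² = 14² + 3² − 2·14·3·cos(135°) = 264.4, so TY ≈ 16.26.
Step 2: By the law of cosines on triangle TYR: TR² = 16.26² + 3² − 2·16.26·3·cos(45°) = 204.41, so TR ≈ 14.3.
Step 3: By the inverse law of cosines on triangle RTY: cos(∠RTY) = (14.3² + 16.26² − 3²) / (2·14.3·16.26) = 459.81/464.95 = 0.9889, so ∠RTY = 8.53°.

Therefore, the measure of angle ∠RTY = 8.53°.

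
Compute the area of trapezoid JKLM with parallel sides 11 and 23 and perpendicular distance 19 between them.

Area of a trapezoid = (base1 + base2) * height / 2
Area = (11 + 23) * 19 / 2
Area = 34 * 19 / 2
Area = 646 / 2
Area = 323

323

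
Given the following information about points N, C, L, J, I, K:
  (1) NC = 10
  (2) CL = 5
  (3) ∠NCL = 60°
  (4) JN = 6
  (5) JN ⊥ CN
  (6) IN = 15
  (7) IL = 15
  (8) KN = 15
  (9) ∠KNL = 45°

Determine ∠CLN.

Step 1: By the law of cosines on triangle LCN: LN² = 5² + 10² − 2·5·10·cos(60°) = 75, so LN = 5·√3.
Step 2: By the inverse law of cosines on triangle CLN: cos(∠CLN) = (5² + (5·√3)² − 10²) / (2·5·5·√3) = 0/86.6 = 0, so ∠CLN = 90°.

Therefore, the measure of angle ∠CLN = 90°.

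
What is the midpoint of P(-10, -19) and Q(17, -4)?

M = ((x₁ + x₂)/2, (y₁ + y₂)/2)
= ((-10 + 17)/2, (-19 + -4)/2)
= (7/2, -23/2) = (7/2, -23/2)

(7/2, -23/2)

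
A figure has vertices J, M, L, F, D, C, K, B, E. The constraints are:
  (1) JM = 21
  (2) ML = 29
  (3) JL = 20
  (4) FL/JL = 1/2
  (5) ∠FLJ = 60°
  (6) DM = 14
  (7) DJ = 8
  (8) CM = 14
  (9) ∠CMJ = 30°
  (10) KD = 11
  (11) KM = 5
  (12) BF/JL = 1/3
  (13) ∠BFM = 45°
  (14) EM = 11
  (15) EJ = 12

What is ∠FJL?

From the given relations: FL = 1/2·JL = 1/2·20 = 10.
Step 1: By the law of cosines on triangle JLF: JF² = 20² + 10² − 2·20·10·cos(60°) = 300, so JF = 10·√3.
Step 2: By the inverse law of cosines on triangle FJL: cos(∠FJL) = ((10·√3)² + 20² − 10²) / (2·10·√3·20) = 600/692.82 = 0.866, so ∠FJL = 30°.

Therefore, the measure of angle ∠FJL = 30°.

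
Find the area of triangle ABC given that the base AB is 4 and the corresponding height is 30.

Area = (1/2) * base * height
Area = (1/2) * 4 * 30
Area = 60

60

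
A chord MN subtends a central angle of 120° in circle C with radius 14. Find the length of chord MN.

Chord = 2(14) sin(60°) = 14*sqrt(3)

14*sqrt(3)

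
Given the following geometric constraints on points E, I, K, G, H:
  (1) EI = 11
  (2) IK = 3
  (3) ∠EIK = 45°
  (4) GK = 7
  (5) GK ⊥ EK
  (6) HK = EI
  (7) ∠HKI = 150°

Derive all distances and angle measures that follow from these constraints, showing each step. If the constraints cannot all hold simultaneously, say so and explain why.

The constraints are consistent.

From the given relations:
  HK = EI = 11

Step 1: From EI = 11, IK = 3, and ∠EIK = 45°, by the law of cosines:
  EK² = EI² + IK² - 2·EI·IK·cos(45°) = 121 + 9 - 46.67 = 83.33
  EK ≈ 9.13

Step 2: From IK = 3, KH = 11, and ∠IKH = 150°, by the law of cosines:
  IH² = IK² + KH² - 2·IK·KH·cos(150°) = 9 + 121 + 57.16 = 187.2
  IH ≈ 13.68

Step 3: From EK = 9.13, KG = 7, and ∠EKG = 90°, by the law of cosines:
  EG² = EK² + KG² - 2·EK·KG·cos(90°) = 83.33 + 49 - 0 = 132.3
  EG ≈ 11.5

Step 4: From EI = 11, EK = 9.13, IK = 3, by the inverse law of cosines:
  cos(∠IEK) = (EI² + EK² - IK²) / (2·EI·EK)
  ∠IEK = 13.44°

Step 5: From IH = 13.68, IK = 3, HK = 11, by the inverse law of cosines:
  cos(∠HIK) = (IH² + IK² - HK²) / (2·IH·IK)
  ∠HIK = 23.71°

Step 6: From KE = 9.13, KI = 3, EI = 11, by the inverse law of cosines:
  cos(∠EKI) = (KE² + KI² - EI²) / (2·KE·KI)
  ∠EKI = 121.56°

Step 7: From HI = 13.68, HK = 11, IK = 3, by the inverse law of cosines:
  cos(∠IHK) = (HI² + HK² - IK²) / (2·HI·HK)
  ∠IHK = 6.29°

Step 8: From EG = 11.5, EK = 9.13, GK = 7, by the inverse law of cosines:
  cos(∠GEK) = (EG² + EK² - GK²) / (2·EG·EK)
  ∠GEK = 37.48°

Step 9: From GE = 11.5, GK = 7, EK = 9.13, by the inverse law of cosines:
  cos(∠EGK) = (GE² + GK² - EK²) / (2·GE·GK)
  ∠EGK = 52.52°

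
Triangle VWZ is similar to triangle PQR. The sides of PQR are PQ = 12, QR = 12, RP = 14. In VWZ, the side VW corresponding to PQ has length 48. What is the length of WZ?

Similar triangles have proportional sides. Setting up the proportion:
VW / PQ = WZ / QR
48 / 12 = WZ / 12
WZ = 12 * 48 / 12 = 48.

48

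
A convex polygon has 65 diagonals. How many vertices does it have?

Using d = n(n - 3)/2, we solve 65 = n(n - 3)/2.
So n(n - 3) = 130.
Testing n = 13: 13 * 10 = 130 = 130. Correct.
The polygon has 13 sides.

13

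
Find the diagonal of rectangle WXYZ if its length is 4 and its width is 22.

d = sqrt(4^2 + 22^2) = sqrt(500) = 10*sqrt(5)

10*sqrt(5)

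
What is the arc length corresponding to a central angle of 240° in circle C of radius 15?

Arc length = 2πr × θ/360
= 2π × 15 × 2/3
= 20*pi

20*pi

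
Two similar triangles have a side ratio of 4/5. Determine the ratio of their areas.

The ratio of areas of similar triangles equals the square of the side ratio.
Side ratio = 4:5
Area ratio = (4/5)^2 = 16/25 = 16:25

16:25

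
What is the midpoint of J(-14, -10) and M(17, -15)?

The midpoint is the average of the coordinates:
x: (-14 + 17)/2 = 3/2
y: (-10 + -15)/2 = -25/2
Midpoint = (3/2, -25/2)

(3/2, -25/2)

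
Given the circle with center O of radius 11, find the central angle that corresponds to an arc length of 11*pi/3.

The full circumference is 2πr = 22*pi.
The arc is 11*pi/3 / 22*pi = 1/6 of the full circle.
So the central angle = 1/6 × 360° = 60°.

60°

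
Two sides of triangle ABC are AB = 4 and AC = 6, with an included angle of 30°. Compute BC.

When two sides and the included angle are known, the law of cosines gives the third side.
c^2 = a^2 + b^2 - 2ab cos(C) generalizes the Pythagorean theorem to non-right triangles.
Here: BC^2 = 16 + 36 - 48*(sqrt(3)/2) = 52 - 24*sqrt(3)
BC = 2*sqrt(13 - 6*sqrt(3))

2*sqrt(13 - 6*sqrt(3))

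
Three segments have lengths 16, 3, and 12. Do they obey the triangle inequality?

The longest side is 16. The other two sides sum to 3 + 12 = 15.
Since 15 ≤ 16, the two shorter sides cannot reach around to close the triangle.

No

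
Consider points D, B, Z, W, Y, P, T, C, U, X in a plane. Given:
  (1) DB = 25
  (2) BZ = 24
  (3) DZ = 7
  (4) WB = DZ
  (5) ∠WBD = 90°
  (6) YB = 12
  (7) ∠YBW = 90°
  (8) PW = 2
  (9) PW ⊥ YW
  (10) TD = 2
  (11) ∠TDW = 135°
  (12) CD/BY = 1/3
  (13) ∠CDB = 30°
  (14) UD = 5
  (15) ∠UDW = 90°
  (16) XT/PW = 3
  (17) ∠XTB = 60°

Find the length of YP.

From the given relations: WB = DZ = 7.
Step 1: By the law of cosines on triangle YBW: YW² = 12² + 7² − 2·12·7·cos(90°) = 193, so YW = √193.
Step 2: By the law of cosines on triangle YWP: YP² = √193² + 2² − 2·√193·2·cos(90°) = 197, so YP = √197.

Therefore, the length of YP = √197.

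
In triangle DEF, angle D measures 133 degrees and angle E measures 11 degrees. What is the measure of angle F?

Let angle F = x. Then 133 + 11 + x = 180.
x = 180 - 144 = 36 degrees.

36 degrees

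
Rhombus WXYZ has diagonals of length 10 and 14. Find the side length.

The diagonals of a rhombus bisect each other at right angles.
Half-diagonals: 10/2 = 5 and 14/2 = 7
side = sqrt(5^2 + 7^2)
side = sqrt(25 + 49)
side = sqrt(74)

sqrt(74)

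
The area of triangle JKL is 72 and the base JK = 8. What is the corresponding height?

Area = (1/2) * base * height
height = 2 * Area / base
height = 2 * 72 / 8
height = 144 / 8
height = 18

18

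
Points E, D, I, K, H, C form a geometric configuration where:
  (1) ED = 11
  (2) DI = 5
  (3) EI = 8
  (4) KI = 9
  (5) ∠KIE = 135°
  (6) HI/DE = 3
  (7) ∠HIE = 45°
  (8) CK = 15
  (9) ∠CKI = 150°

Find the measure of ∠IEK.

Step 1: By the law of cosines on triangle EIK: EK² = 8² + 9² − 2·8·9·cos(135°) = 246.82, so EK ≈ 15.71.
Step 2: By the inverse law of cosines on triangle IEK: cos(∠IEK) = (8² + 15.71² − 9²) / (2·8·15.71) = 229.82/251.37 = 0.9143, so ∠IEK = 23.9°.

Therefore, the measure of angle ∠IEK = 23.9°.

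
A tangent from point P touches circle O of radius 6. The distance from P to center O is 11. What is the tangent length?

The tangent, radius, and line from the external point to the center form a right triangle.
The right angle is where the tangent meets the radius.
By the Pythagorean theorem: tangent² + 6² = 11²
tangent² = 121 - 36 = 85
tangent = sqrt(85)

sqrt(85)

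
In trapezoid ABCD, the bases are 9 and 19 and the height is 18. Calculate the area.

Area = (9 + 19) * 18 / 2 = 504 / 2 = 252

252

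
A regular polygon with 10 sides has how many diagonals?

Total line segments between 10 vertices = C(10,2) = 45.
Subtract the 10 sides: 45 - 10 = 35 diagonals.

35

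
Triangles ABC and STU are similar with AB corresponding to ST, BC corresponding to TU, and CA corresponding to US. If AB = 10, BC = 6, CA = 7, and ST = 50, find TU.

Similar triangles have proportional sides. Setting up the proportion:
ST / AB = TU / BC
50 / 10 = TU / 6
TU = 6 * 50 / 10 = 30.

30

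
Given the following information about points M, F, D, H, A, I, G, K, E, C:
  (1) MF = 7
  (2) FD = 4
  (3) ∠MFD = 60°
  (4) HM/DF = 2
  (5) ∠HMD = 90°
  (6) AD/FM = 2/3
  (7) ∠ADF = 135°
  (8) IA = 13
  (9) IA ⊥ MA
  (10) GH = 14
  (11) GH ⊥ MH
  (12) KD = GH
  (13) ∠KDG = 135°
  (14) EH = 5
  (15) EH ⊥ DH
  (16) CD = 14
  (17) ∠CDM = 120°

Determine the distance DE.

From the given relations: HM = 2·DF = 2·4 = 8.
Step 1: By the law of cosines on triangle DFM: DM² = 4² + 7² − 2·4·7·cos(60°) = 37, so DM = √37.
Step 2: By the law of cosines on triangle DMH: DH² = √37² + 8² − 2·√37·8·cos(90°) = 101, so DH = √101.
Step 3: By the law of cosines on triangle DHE: DE² = √101² + 5² − 2·√101·5·cos(90°) = 126, so DE = 3·√14.

Therefore, the length of DE = 3·√14.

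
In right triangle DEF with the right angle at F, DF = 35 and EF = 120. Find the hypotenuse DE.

DE = sqrt(35^2 + 120^2) = sqrt(15625) = 125

125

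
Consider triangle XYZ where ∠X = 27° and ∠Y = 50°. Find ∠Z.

angle Z = 180 - 27 - 50 = 103 degrees.

103 degrees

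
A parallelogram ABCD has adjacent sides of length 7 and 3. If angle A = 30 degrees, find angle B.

In a parallelogram, consecutive angles are supplementary (sum to 180°).
angle B = 180 - angle A
angle B = 180 - 30
angle B = 150 degrees

150 degrees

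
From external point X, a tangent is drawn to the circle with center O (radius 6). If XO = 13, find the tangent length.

Let T be the point of tangency. Then OT ⊥ XT (radius ⊥ tangent).
In right triangle OTX: OX² = OT² + XT²
13² = 6² + XT²
XT² = 133, XT = sqrt(133)

sqrt(133)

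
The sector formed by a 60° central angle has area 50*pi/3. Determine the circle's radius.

Sector area A = πr² × θ/360, so r² = 360A / (πθ).
r² = 360 × 50*pi/3 / (π × 60)
r² = 100
r = 10

10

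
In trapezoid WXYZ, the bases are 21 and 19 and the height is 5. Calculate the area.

A trapezoid's area equals the midsegment times the height.
The midsegment is (21 + 19) / 2 = 20.
Area = 20 * 5 = 100.

100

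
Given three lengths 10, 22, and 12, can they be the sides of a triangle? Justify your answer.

Check the triangle inequality: 10 + 12 = 22 ≤ 22.
Since the sum of two sides does not exceed the third, no triangle can be formed.

No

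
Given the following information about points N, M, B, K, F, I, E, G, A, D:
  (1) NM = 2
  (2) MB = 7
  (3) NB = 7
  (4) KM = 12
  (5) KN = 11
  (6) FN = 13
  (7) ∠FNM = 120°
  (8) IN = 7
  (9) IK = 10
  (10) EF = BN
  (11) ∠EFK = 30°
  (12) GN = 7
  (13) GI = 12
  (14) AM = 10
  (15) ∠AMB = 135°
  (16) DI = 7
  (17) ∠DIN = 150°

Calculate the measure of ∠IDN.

Step 1: By the law of cosines on triangle DIN: DN² = 7² + 7² − 2·7·7·cos(150°) = 182.87, so DN ≈ 13.52.
Step 2: By the inverse law of cosines on triangle IDN: cos(∠IDN) = (7² + 13.52² − 7²) / (2·7·13.52) = 182.87/189.32 = 0.9659, so ∠IDN = 15°.

Therefore, the measure of angle ∠IDN = 15°.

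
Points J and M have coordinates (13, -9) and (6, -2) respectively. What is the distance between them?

The horizontal distance is |6 - 13| = 7 and the vertical distance is |-2 - -9| = 7.
By the Pythagorean theorem, d = sqrt(7^2 + 7^2) = sqrt(98) = 7*sqrt(2).

7*sqrt(2)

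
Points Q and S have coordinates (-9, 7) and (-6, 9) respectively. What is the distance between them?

The horizontal distance is |-6 - -9| = 3 and the vertical distance is |9 - 7| = 2.
By the Pythagorean theorem, d = sqrt(3^2 + 2^2) = sqrt(13).

sqrt(13)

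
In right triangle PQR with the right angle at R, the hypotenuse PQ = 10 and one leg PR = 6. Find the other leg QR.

QR = sqrt(10^2 - 6^2) = sqrt(64) = 8

8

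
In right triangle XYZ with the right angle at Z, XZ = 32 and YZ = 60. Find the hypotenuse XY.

In a right triangle, the square of the hypotenuse equals the sum of the squares of the two legs.
The legs are 32 and 60, so the hypotenuse = sqrt(1024 + 3600) = sqrt(4624) = 68.

68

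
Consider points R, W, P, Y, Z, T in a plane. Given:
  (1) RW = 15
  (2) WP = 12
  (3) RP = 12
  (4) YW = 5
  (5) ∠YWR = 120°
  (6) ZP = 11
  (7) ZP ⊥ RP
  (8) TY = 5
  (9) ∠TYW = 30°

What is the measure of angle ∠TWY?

Step 1: By the law of cosines on triangle WYT: WT² = 5² + 5² − 2·5·5·cos(30°) = 6.7, so WT ≈ 2.59.
Step 2: By the inverse law of cosines on triangle TWY: cos(∠TWY) = (2.59² + 5² − 5²) / (2·2.59·5) = 6.7/25.88 = 0.2588, so ∠TWY = 75°.

Therefore, the measure of angle ∠TWY = 75°.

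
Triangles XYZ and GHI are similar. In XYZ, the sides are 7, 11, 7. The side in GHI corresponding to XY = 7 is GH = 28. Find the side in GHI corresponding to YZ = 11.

Since the triangles are similar, the ratio of corresponding sides is constant.
Scale factor k = GH / XY = 28 / 7 = 4
HI = k * YZ = 4 * 11 = 44

44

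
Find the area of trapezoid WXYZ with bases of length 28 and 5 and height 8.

Area of a trapezoid = (base1 + base2) * height / 2
Area = (28 + 5) * 8 / 2
Area = 33 * 8 / 2
Area = 264 / 2
Area = 132

132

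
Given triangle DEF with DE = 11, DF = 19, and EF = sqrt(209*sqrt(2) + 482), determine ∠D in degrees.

When all three sides of a triangle are known, the law of cosines can be rearranged to find any angle.
cos(C) = (a² + b² - c²) / (2ab) gives cos(D) = -sqrt(2)/2.
Taking the inverse cosine: D = 135°.

135°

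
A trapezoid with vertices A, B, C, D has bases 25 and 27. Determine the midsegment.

midsegment = (25 + 27) / 2 = 52 / 2 = 26

26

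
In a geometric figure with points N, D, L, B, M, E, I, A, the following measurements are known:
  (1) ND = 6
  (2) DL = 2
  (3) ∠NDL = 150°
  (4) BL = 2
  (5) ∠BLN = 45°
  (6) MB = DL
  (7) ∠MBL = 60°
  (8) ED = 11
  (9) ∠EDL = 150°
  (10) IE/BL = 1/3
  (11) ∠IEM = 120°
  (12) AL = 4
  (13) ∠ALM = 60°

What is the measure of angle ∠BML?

From the given relations: MB = DL = 2.
Step 1: By the law of cosines on triangle MBL: ML² = 2² + 2² − 2·2·2·cos(60°) = 4, so ML = 2.
Step 2: By the inverse law of cosines on triangle BML: cos(∠BML) = (2² + 2² − 2²) / (2·2·2) = 4/8 = 0.5, so ∠BML = 60°.

Therefore, the measure of angle ∠BML = 60°.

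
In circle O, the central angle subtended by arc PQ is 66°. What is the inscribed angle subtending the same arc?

Inscribed angle = 66° / 2 = 33° (inscribed angle theorem).

33°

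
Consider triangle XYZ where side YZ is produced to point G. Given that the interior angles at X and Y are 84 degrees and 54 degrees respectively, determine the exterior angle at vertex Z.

Exterior angle = 84 + 54 = 138 degrees (exterior angle theorem).

138 degrees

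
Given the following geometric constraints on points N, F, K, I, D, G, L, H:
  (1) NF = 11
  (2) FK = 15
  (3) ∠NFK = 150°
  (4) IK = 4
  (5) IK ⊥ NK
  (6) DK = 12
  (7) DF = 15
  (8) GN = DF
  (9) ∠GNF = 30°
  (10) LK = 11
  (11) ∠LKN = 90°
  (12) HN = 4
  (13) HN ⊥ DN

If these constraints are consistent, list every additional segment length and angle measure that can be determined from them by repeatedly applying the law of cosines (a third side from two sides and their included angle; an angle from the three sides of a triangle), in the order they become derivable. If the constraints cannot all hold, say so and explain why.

The constraints are consistent. Derivable facts, in order:
After 1 step:
- FG ≈ 7.76
- NK ≈ 25.14
- ∠DFK = 47.16°
- ∠DKF = 66.42°
- ∠FDK = 66.42°
After 2 steps:
- NI ≈ 25.45
- NL ≈ 27.44
- ∠FGN = 45.14°
- ∠FKN = 12.64°
- ∠FNK = 17.36°
- ∠GFN = 104.86°
After 3 steps:
- ∠INK = 9.04°
- ∠KIN = 80.96°
- ∠KLN = 66.36°
- ∠KNL = 23.64°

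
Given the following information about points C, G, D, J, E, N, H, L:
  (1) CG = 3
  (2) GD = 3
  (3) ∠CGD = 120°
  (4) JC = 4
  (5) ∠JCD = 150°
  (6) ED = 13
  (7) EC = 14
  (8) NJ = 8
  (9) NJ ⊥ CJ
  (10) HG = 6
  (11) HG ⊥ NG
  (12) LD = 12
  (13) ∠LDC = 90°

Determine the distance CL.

Step 1: By the law of cosines on triangle CGD: CD² = 3² + 3² − 2·3·3·cos(120°) = 27, so CD = 3·√3.
Step 2: By the law of cosines on triangle CDL: CL² = (3·√3)² + 12² − 2·3·√3·12·cos(90°) = 171, so CL = 3·√19.

Therefore, the length of CL = 3·√19.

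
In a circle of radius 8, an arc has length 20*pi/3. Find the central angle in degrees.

The full circumference is 2πr = 16*pi.
The arc is 20*pi/3 / 16*pi = 5/12 of the full circle.
So the central angle = 5/12 × 360° = 150°.

150°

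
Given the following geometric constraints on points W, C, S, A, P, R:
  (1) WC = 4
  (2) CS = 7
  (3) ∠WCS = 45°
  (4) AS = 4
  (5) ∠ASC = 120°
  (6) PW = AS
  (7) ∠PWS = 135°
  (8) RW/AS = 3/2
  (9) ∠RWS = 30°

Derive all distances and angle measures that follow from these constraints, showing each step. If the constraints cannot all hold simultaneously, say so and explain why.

The constraints are consistent.

From the given relations:
  PW = AS = 4
  RW = 3/2·AS = 3/2·4 = 6

Step 1: From WC = 4, CS = 7, and ∠WCS = 45°, by the law of cosines:
  WS² = WC² + CS² - 2·WC·CS·cos(45°) = 16 + 49 - 39.6 = 25.4
  WS ≈ 5.04

Step 2: From CS = 7, SA = 4, and ∠CSA = 120°, by the law of cosines:
  CA² = CS² + SA² - 2·CS·SA·cos(120°) = 49 + 16 + 28 = 93
  CA = √93

Step 3: From SW = 5.04, WP = 4, and ∠SWP = 135°, by the law of cosines:
  SP² = SW² + WP² - 2·SW·WP·cos(135°) = 25.4 + 16 + 28.51 = 69.91
  SP ≈ 8.36

Step 4: From SW = 5.04, WR = 6, and ∠SWR = 30°, by the law of cosines:
  SR² = SW² + WR² - 2·SW·WR·cos(30°) = 25.4 + 36 - 52.38 = 9.024
  SR ≈ 3

Step 5: From WC = 4, WS = 5.04, CS = 7, by the inverse law of cosines:
  cos(∠CWS) = (WC² + WS² - CS²) / (2·WC·WS)
  ∠CWS = 100.86°

Step 6: From CA = √93, CS = 7, AS = 4, by the inverse law of cosines:
  cos(∠ACS) = (CA² + CS² - AS²) / (2·CA·CS)
  ∠ACS = 21.05°

Step 7: From SC = 7, SW = 5.04, CW = 4, by the inverse law of cosines:
  cos(∠CSW) = (SC² + SW² - CW²) / (2·SC·SW)
  ∠CSW = 34.14°

Step 8: From AC = √93, AS = 4, CS = 7, by the inverse law of cosines:
  cos(∠CAS) = (AC² + AS² - CS²) / (2·AC·AS)
  ∠CAS = 38.95°

Step 9: From SP = 8.36, SW = 5.04, PW = 4, by the inverse law of cosines:
  cos(∠PSW) = (SP² + SW² - PW²) / (2·SP·SW)
  ∠PSW = 19.77°

Step 10: From SR = 3, SW = 5.04, RW = 6, by the inverse law of cosines:
  cos(∠RSW) = (SR² + SW² - RW²) / (2·SR·SW)
  ∠RSW = 92.98°

Step 11: From PS = 8.36, PW = 4, SW = 5.04, by the inverse law of cosines:
  cos(∠SPW) = (PS² + PW² - SW²) / (2·PS·PW)
  ∠SPW = 25.23°

Step 12: From RS = 3, RW = 6, SW = 5.04, by the inverse law of cosines:
  cos(∠SRW) = (RS² + RW² - SW²) / (2·RS·RW)
  ∠SRW = 57.02°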